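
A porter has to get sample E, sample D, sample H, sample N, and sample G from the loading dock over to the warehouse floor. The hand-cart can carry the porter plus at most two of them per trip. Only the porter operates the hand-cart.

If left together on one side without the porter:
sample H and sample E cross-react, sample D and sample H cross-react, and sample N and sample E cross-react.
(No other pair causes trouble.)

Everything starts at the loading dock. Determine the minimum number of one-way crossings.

Counting alone: the porter can take at most 2 across per trip to the warehouse floor, so moving all 5 needs at least 3 loaded trips out, with a return between consecutive ones — at least 5 crossings.
The plan below uses exactly 5 crossings, so it is optimal:
1. Porter goes to the warehouse floor with sample D and sample E.  [the loading dock: sample G, sample H, sample N | the warehouse floor: sample D, sample E]
2. Porter goes back to the loading dock alone.  [the loading dock: sample G, sample H, sample N | the warehouse floor: sample D, sample E]
3. Porter goes to the warehouse floor with sample G.  [the loading dock: sample H, sample N | the warehouse floor: sample D, sample E, sample G]
4. Porter goes back to the loading dock alone.  [the loading dock: sample H, sample N | the warehouse floor: sample D, sample E, sample G]
5. Porter goes to the warehouse floor with sample H and sample N.  [the loading dock: — | the warehouse floor: sample D, sample E, sample G, sample H, sample N]

5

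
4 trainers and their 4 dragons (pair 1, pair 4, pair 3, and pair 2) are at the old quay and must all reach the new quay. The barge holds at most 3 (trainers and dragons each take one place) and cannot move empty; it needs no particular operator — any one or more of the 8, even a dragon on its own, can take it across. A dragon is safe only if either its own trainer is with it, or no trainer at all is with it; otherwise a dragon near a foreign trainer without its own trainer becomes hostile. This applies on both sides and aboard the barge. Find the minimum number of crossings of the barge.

9

Counting alone: each trip to the new quay takes at most 3 across and each return brings at least 1 back, so after t trips out (and t−1 returns) at most 3t − (t−1) of the 8 are across; that first reaches 8 at t = 4, so at least 7 crossings are needed.
The safety rule pushes this higher. Following every safe sequence of crossings, the most of the 8 that can be at the new quay as the barge arrives there on crossing 7 is 7 — never all 8.
So no plan with fewer than 9 crossings exists, and this one achieves 9:
1. dragon 1 and trainer 1 cross → the new quay.
2. trainer 1 crosses ← the old quay.
3. dragon 4, trainer 1, and trainer 4 cross → the new quay.
4. dragon 1 and trainer 1 cross ← the old quay.
5. trainer 1, trainer 2, and trainer 3 cross → the new quay.
6. dragon 4 crosses ← the old quay.
7. dragon 1 and dragon 4 cross → the new quay.
8. dragon 1 crosses ← the old quay.
9. dragon 1, dragon 2, and dragon 3 cross → the new quay.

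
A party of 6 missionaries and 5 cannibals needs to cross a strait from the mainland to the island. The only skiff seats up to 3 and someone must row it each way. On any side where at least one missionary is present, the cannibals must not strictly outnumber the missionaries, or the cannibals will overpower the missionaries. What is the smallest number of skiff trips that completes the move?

Counting alone: each trip to the island takes at most 3 across and each return brings at least 1 back, so after t trips out (and t−1 returns) at most 3t − (t−1) of the 11 are across; that first reaches 11 at t = 5, so at least 9 crossings are needed.
The plan below uses exactly 9 crossings, so it is optimal:
1. 3 cannibals → the island.  (the mainland: 6M 2C; the island: 0M 3C)
2. 1 cannibal ← the mainland.  (the mainland: 6M 3C; the island: 0M 2C)
3. 3 missionaries → the island.  (the mainland: 3M 3C; the island: 3M 2C)
4. 1 missionary ← the mainland.  (the mainland: 4M 3C; the island: 2M 2C)
5. 2 missionaries and 1 cannibal → the island.  (the mainland: 2M 2C; the island: 4M 3C)
6. 1 missionary ← the mainland.  (the mainland: 3M 2C; the island: 3M 3C)
7. 2 missionaries and 1 cannibal → the island.  (the mainland: 1M 1C; the island: 5M 4C)
8. 1 missionary ← the mainland.  (the mainland: 2M 1C; the island: 4M 4C)
9. 2 missionaries and 1 cannibal → the island.  (the mainland: 0M 0C; the island: 6M 5C)

9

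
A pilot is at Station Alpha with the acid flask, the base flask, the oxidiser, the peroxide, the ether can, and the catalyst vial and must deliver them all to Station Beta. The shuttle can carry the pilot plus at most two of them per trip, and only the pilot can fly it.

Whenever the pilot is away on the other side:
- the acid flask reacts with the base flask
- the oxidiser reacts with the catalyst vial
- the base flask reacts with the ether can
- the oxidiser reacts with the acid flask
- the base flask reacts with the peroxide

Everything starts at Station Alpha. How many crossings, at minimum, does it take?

7

Counting alone: the pilot can take at most 2 across per trip to Station Beta, so moving all 6 needs at least 3 loaded trips out, with a return between consecutive ones — at least 5 crossings.
The safety rule pushes this higher. Following every safe sequence of crossings, the most of the 6 that can be at Station Beta as the shuttle arrives there on crossing 5 is 5 — never all 6.
So no plan with fewer than 7 crossings exists, and this one achieves 7:
1. Pilot goes to Station Beta with the base flask and the oxidiser.
2. Pilot goes back to Station Alpha alone.
3. Pilot goes to Station Beta with the acid flask and the peroxide.
4. Pilot goes back to Station Alpha with the base flask and the oxidiser.
5. Pilot goes to Station Beta with the catalyst vial and the ether can.
6. Pilot goes back to Station Alpha alone.
7. Pilot goes to Station Beta with the base flask and the oxidiser.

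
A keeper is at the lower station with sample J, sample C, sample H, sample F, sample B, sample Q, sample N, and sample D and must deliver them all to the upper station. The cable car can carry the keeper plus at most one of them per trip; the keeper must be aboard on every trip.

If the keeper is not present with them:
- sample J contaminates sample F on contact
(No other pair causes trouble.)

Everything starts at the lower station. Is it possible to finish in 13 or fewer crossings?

No

Counting alone: the keeper can take at most 1 across per trip to the upper station, so moving all 8 needs at least 8 loaded trips out, with a return between consecutive ones — at least 15 crossings.
Since 13 < 15, 13 crossings cannot be enough. (The shortest complete plan in fact takes 15:)
1. Keeper goes to the upper station with sample J.  [the lower station: sample B, sample C, sample D, sample F, sample H, sample N, sample Q | the upper station: sample J]
2. Keeper goes back to the lower station alone.  [the lower station: sample B, sample C, sample D, sample F, sample H, sample N, sample Q | the upper station: sample J]
3. Keeper goes to the upper station with sample C.  [the lower station: sample B, sample D, sample F, sample H, sample N, sample Q | the upper station: sample C, sample J]
4. Keeper goes back to the lower station alone.  [the lower station: sample B, sample D, sample F, sample H, sample N, sample Q | the upper station: sample C, sample J]
5. Keeper goes to the upper station with sample H.  [the lower station: sample B, sample D, sample F, sample N, sample Q | the upper station: sample C, sample H, sample J]
6. Keeper goes back to the lower station alone.  [the lower station: sample B, sample D, sample F, sample N, sample Q | the upper station: sample C, sample H, sample J]
7. Keeper goes to the upper station with sample B.  [the lower station: sample D, sample F, sample N, sample Q | the upper station: sample B, sample C, sample H, sample J]
8. Keeper goes back to the lower station alone.  [the lower station: sample D, sample F, sample N, sample Q | the upper station: sample B, sample C, sample H, sample J]
9. Keeper goes to the upper station with sample Q.  [the lower station: sample D, sample F, sample N | the upper station: sample B, sample C, sample H, sample J, sample Q]
10. Keeper goes back to the lower station alone.  [the lower station: sample D, sample F, sample N | the upper station: sample B, sample C, sample H, sample J, sample Q]
11. Keeper goes to the upper station with sample N.  [the lower station: sample D, sample F | the upper station: sample B, sample C, sample H, sample J, sample N, sample Q]
12. Keeper goes back to the lower station alone.  [the lower station: sample D, sample F | the upper station: sample B, sample C, sample H, sample J, sample N, sample Q]
13. Keeper goes to the upper station with sample D.  [the lower station: sample F | the upper station: sample B, sample C, sample D, sample H, sample J, sample N, sample Q]
14. Keeper goes back to the lower station alone.  [the lower station: sample F | the upper station: sample B, sample C, sample D, sample H, sample J, sample N, sample Q]
15. Keeper goes to the upper station with sample F.  [the lower station: — | the upper station: sample B, sample C, sample D, sample F, sample H, sample J, sample N, sample Q]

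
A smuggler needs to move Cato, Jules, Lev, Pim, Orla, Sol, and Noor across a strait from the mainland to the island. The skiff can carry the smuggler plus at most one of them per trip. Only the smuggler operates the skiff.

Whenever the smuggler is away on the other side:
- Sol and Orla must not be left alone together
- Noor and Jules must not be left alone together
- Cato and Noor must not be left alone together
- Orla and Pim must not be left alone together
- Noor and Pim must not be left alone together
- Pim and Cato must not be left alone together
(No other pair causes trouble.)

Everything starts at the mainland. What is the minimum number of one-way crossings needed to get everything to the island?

Whatever the first load, the items left behind include a forbidden pair without the smuggler. No opening move is safe, so no plan exists.

impossible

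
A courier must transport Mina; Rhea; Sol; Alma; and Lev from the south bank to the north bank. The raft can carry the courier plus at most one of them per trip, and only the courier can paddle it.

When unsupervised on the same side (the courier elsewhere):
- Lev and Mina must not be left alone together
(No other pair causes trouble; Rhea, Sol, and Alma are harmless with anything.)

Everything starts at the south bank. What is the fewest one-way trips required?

9

Counting alone: the courier can take at most 1 across per trip to the north bank, so moving all 5 needs at least 5 loaded trips out, with a return between consecutive ones — at least 9 crossings.
The plan below uses exactly 9 crossings, so it is optimal:
1. Courier goes to the north bank with Mina.  [the south bank: Alma, Lev, Rhea, Sol | the north bank: Mina]
2. Courier goes back to the south bank alone.  [the south bank: Alma, Lev, Rhea, Sol | the north bank: Mina]
3. Courier goes to the north bank with Rhea.  [the south bank: Alma, Lev, Sol | the north bank: Mina, Rhea]
4. Courier goes back to the south bank alone.  [the south bank: Alma, Lev, Sol | the north bank: Mina, Rhea]
5. Courier goes to the north bank with Sol.  [the south bank: Alma, Lev | the north bank: Mina, Rhea, Sol]
6. Courier goes back to the south bank alone.  [the south bank: Alma, Lev | the north bank: Mina, Rhea, Sol]
7. Courier goes to the north bank with Alma.  [the south bank: Lev | the north bank: Alma, Mina, Rhea, Sol]
8. Courier goes back to the south bank alone.  [the south bank: Lev | the north bank: Alma, Mina, Rhea, Sol]
9. Courier goes to the north bank with Lev.  [the south bank: — | the north bank: Alma, Lev, Mina, Rhea, Sol]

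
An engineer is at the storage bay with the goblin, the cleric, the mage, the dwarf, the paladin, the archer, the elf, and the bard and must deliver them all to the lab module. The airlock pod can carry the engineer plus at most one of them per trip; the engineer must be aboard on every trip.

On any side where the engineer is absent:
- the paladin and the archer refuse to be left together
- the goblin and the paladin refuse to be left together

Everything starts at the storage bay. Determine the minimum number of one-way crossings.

Counting alone: the engineer can take at most 1 across per trip to the lab module, so moving all 8 needs at least 8 loaded trips out, with a return between consecutive ones — at least 15 crossings.
The safety rule pushes this higher. Following every safe sequence of crossings, the most of the 8 that can be at the lab module as the airlock pod arrives there on crossing 15 is 7 — never all 8.
So no plan with fewer than 17 crossings exists, and this one achieves 17:
1. Engineer goes to the lab module with the paladin.
2. Engineer goes back to the storage bay alone.
3. Engineer goes to the lab module with the goblin.
4. Engineer goes back to the storage bay with the paladin.
5. Engineer goes to the lab module with the archer.
6. Engineer goes back to the storage bay alone.
7. Engineer goes to the lab module with the cleric.
8. Engineer goes back to the storage bay alone.
9. Engineer goes to the lab module with the mage.
10. Engineer goes back to the storage bay alone.
11. Engineer goes to the lab module with the dwarf.
12. Engineer goes back to the storage bay alone.
13. Engineer goes to the lab module with the elf.
14. Engineer goes back to the storage bay alone.
15. Engineer goes to the lab module with the bard.
16. Engineer goes back to the storage bay alone.
17. Engineer goes to the lab module with the paladin.

17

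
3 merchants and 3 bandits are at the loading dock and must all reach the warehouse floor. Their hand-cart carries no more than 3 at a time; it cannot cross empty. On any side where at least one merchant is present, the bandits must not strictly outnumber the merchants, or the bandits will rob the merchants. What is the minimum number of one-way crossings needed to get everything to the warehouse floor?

5

Counting alone: each trip to the warehouse floor takes at most 3 across and each return brings at least 1 back, so after t trips out (and t−1 returns) at most 3t − (t−1) of the 6 are across; that first reaches 6 at t = 3, so at least 5 crossings are needed.
The plan below uses exactly 5 crossings, so it is optimal:
1. 2 bandits → the warehouse floor.  (the loading dock: 3M 1B; the warehouse floor: 0M 2B)
2. 1 bandit ← the loading dock.  (the loading dock: 3M 2B; the warehouse floor: 0M 1B)
3. 3 merchants → the warehouse floor.  (the loading dock: 0M 2B; the warehouse floor: 3M 1B)
4. 1 bandit ← the loading dock.  (the loading dock: 0M 3B; the warehouse floor: 3M 0B)
5. 3 bandits → the warehouse floor.  (the loading dock: 0M 0B; the warehouse floor: 3M 3B)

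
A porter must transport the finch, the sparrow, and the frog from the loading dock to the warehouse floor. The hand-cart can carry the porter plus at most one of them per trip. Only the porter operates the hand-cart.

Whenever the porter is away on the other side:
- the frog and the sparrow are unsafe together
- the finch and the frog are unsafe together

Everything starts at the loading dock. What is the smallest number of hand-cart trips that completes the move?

Counting alone: the porter can take at most 1 across per trip to the warehouse floor, so moving all 3 needs at least 3 loaded trips out, with a return between consecutive ones — at least 5 crossings.
The safety rule pushes this higher. Following every safe sequence of crossings, the most of the 3 that can be at the warehouse floor as the hand-cart arrives there on crossing 5 is 2 — never all 3.
So no plan with fewer than 7 crossings exists, and this one achieves 7:
1. Porter goes to the warehouse floor with the frog.  [the loading dock: the finch, the sparrow | the warehouse floor: the frog]
2. Porter goes back to the loading dock alone.  [the loading dock: the finch, the sparrow | the warehouse floor: the frog]
3. Porter goes to the warehouse floor with the finch.  [the loading dock: the sparrow | the warehouse floor: the finch, the frog]
4. Porter goes back to the loading dock with the frog.  [the loading dock: the frog, the sparrow | the warehouse floor: the finch]
5. Porter goes to the warehouse floor with the sparrow.  [the loading dock: the frog | the warehouse floor: the finch, the sparrow]
6. Porter goes back to the loading dock alone.  [the loading dock: the frog | the warehouse floor: the finch, the sparrow]
7. Porter goes to the warehouse floor with the frog.  [the loading dock: — | the warehouse floor: the finch, the frog, the sparrow]

7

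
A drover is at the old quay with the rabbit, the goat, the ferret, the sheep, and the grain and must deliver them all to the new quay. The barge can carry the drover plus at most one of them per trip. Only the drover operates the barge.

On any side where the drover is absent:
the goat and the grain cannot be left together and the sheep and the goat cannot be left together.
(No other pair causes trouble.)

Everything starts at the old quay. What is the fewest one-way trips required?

11

Counting alone: the drover can take at most 1 across per trip to the new quay, so moving all 5 needs at least 5 loaded trips out, with a return between consecutive ones — at least 9 crossings.
The safety rule pushes this higher. Following every safe sequence of crossings, the most of the 5 that can be at the new quay as the barge arrives there on crossing 9 is 4 — never all 5.
So no plan with fewer than 11 crossings exists, and this one achieves 11:
1. Drover goes to the new quay with the goat.
2. Drover goes back to the old quay alone.
3. Drover goes to the new quay with the rabbit.
4. Drover goes back to the old quay alone.
5. Drover goes to the new quay with the ferret.
6. Drover goes back to the old quay alone.
7. Drover goes to the new quay with the sheep.
8. Drover goes back to the old quay with the goat.
9. Drover goes to the new quay with the grain.
10. Drover goes back to the old quay alone.
11. Drover goes to the new quay with the goat.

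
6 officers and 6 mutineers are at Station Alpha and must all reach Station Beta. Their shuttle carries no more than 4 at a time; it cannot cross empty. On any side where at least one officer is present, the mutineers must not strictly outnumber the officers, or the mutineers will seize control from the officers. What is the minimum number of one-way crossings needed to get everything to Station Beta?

Counting alone: each trip to Station Beta takes at most 4 across and each return brings at least 1 back, so after t trips out (and t−1 returns) at most 4t − (t−1) of the 12 are across; that first reaches 12 at t = 4, so at least 7 crossings are needed.
The safety rule pushes this higher. Following every safe sequence of crossings, the most of the 12 that can be at Station Beta as the shuttle arrives there on crossing 7 is 11 — never all 12.
So no plan with fewer than 9 crossings exists, and this one achieves 9:
1. 2 mutineers → Station Beta.  (Station Alpha: 6O 4M; Station Beta: 0O 2M)
2. 1 mutineer ← Station Alpha.  (Station Alpha: 6O 5M; Station Beta: 0O 1M)
3. 4 mutineers → Station Beta.  (Station Alpha: 6O 1M; Station Beta: 0O 5M)
4. 1 mutineer ← Station Alpha.  (Station Alpha: 6O 2M; Station Beta: 0O 4M)
5. 4 officers → Station Beta.  (Station Alpha: 2O 2M; Station Beta: 4O 4M)
6. 1 officer and 1 mutineer ← Station Alpha.  (Station Alpha: 3O 3M; Station Beta: 3O 3M)
7. 2 officers and 2 mutineers → Station Beta.  (Station Alpha: 1O 1M; Station Beta: 5O 5M)
8. 1 officer and 1 mutineer ← Station Alpha.  (Station Alpha: 2O 2M; Station Beta: 4O 4M)
9. 2 officers and 2 mutineers → Station Beta.  (Station Alpha: 0O 0M; Station Beta: 6O 6M)

9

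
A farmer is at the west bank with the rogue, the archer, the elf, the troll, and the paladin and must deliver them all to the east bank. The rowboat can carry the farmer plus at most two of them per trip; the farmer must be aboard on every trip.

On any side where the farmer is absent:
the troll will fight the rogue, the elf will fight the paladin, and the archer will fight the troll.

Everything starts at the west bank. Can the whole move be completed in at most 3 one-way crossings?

No

Counting alone: the farmer can take at most 2 across per trip to the east bank, so moving all 5 needs at least 3 loaded trips out, with a return between consecutive ones — at least 5 crossings.
Since 3 < 5, 3 crossings cannot be enough. (The shortest complete plan in fact takes 5:)
1. Farmer goes to the east bank with the elf and the troll.  [the west bank: the archer, the paladin, the rogue | the east bank: the elf, the troll]
2. Farmer goes back to the west bank alone.  [the west bank: the archer, the paladin, the rogue | the east bank: the elf, the troll]
3. Farmer goes to the east bank with the archer and the rogue.  [the west bank: the paladin | the east bank: the archer, the elf, the rogue, the troll]
4. Farmer goes back to the west bank with the troll.  [the west bank: the paladin, the troll | the east bank: the archer, the elf, the rogue]
5. Farmer goes to the east bank with the paladin and the troll.  [the west bank: — | the east bank: the archer, the elf, the paladin, the rogue, the troll]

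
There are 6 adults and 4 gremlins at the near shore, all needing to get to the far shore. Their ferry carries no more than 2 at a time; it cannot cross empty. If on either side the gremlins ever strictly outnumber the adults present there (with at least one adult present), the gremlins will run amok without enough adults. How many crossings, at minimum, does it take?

Counting alone: each trip to the far shore takes at most 2 across and each return brings at least 1 back, so after t trips out (and t−1 returns) at most 2t − (t−1) of the 10 are across; that first reaches 10 at t = 9, so at least 17 crossings are needed.
The plan below uses exactly 17 crossings, so it is optimal:
1. 2 gremlins → the far shore.  (the near shore: 6A 2G; the far shore: 0A 2G)
2. 1 gremlin ← the near shore.  (the near shore: 6A 3G; the far shore: 0A 1G)
3. 2 gremlins → the far shore.  (the near shore: 6A 1G; the far shore: 0A 3G)
4. 1 gremlin ← the near shore.  (the near shore: 6A 2G; the far shore: 0A 2G)
5. 2 adults → the far shore.  (the near shore: 4A 2G; the far shore: 2A 2G)
6. 1 gremlin ← the near shore.  (the near shore: 4A 3G; the far shore: 2A 1G)
7. 1 adult and 1 gremlin → the far shore.  (the near shore: 3A 2G; the far shore: 3A 2G)
8. 1 gremlin ← the near shore.  (the near shore: 3A 3G; the far shore: 3A 1G)
9. 2 gremlins → the far shore.  (the near shore: 3A 1G; the far shore: 3A 3G)
10. 1 gremlin ← the near shore.  (the near shore: 3A 2G; the far shore: 3A 2G)
11. 1 adult and 1 gremlin → the far shore.  (the near shore: 2A 1G; the far shore: 4A 3G)
12. 1 gremlin ← the near shore.  (the near shore: 2A 2G; the far shore: 4A 2G)
13. 2 gremlins → the far shore.  (the near shore: 2A 0G; the far shore: 4A 4G)
14. 1 gremlin ← the near shore.  (the near shore: 2A 1G; the far shore: 4A 3G)
15. 1 adult and 1 gremlin → the far shore.  (the near shore: 1A 0G; the far shore: 5A 4G)
16. 1 gremlin ← the near shore.  (the near shore: 1A 1G; the far shore: 5A 3G)
17. 1 adult and 1 gremlin → the far shore.  (the near shore: 0A 0G; the far shore: 6A 4G)

17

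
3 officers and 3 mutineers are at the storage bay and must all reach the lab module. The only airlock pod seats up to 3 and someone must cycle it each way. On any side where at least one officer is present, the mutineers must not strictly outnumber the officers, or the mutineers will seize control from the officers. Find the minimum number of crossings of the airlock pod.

Counting alone: each trip to the lab module takes at most 3 across and each return brings at least 1 back, so after t trips out (and t−1 returns) at most 3t − (t−1) of the 6 are across; that first reaches 6 at t = 3, so at least 5 crossings are needed.
The plan below uses exactly 5 crossings, so it is optimal:
1. 2 mutineers → the lab module.  (the storage bay: 3O 1M; the lab module: 0O 2M)
2. 1 mutineer ← the storage bay.  (the storage bay: 3O 2M; the lab module: 0O 1M)
3. 3 officers → the lab module.  (the storage bay: 0O 2M; the lab module: 3O 1M)
4. 1 mutineer ← the storage bay.  (the storage bay: 0O 3M; the lab module: 3O 0M)
5. 3 mutineers → the lab module.  (the storage bay: 0O 0M; the lab module: 3O 3M)

5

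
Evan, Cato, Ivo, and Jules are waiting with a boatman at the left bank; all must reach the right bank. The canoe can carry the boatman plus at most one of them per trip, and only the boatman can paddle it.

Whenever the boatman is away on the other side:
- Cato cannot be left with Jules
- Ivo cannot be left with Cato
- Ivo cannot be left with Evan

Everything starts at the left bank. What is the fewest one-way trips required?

Whatever the first load, the items left behind include a forbidden pair without the boatman. No opening move is safe, so no plan exists.

impossible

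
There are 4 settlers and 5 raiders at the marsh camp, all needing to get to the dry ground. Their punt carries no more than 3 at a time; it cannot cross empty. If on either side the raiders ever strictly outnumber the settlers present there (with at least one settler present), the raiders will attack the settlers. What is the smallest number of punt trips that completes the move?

impossible

The raiders already outnumber the settlers at the marsh camp before anyone moves, so the starting position itself is disallowed.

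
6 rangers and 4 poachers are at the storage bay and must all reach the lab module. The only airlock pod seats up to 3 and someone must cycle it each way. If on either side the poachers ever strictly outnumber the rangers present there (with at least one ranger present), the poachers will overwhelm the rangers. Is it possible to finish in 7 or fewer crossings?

Counting alone: each trip to the lab module takes at most 3 across and each return brings at least 1 back, so after t trips out (and t−1 returns) at most 3t − (t−1) of the 10 are across; that first reaches 10 at t = 5, so at least 9 crossings are needed.
Since 7 < 9, 7 crossings cannot be enough. (The shortest complete plan in fact takes 9:)
1. 2 poachers → the lab module.  (the storage bay: 6R 2P; the lab module: 0R 2P)
2. 1 poacher ← the storage bay.  (the storage bay: 6R 3P; the lab module: 0R 1P)
3. 3 poachers → the lab module.  (the storage bay: 6R 0P; the lab module: 0R 4P)
4. 1 poacher ← the storage bay.  (the storage bay: 6R 1P; the lab module: 0R 3P)
5. 3 rangers → the lab module.  (the storage bay: 3R 1P; the lab module: 3R 3P)
6. 1 poacher ← the storage bay.  (the storage bay: 3R 2P; the lab module: 3R 2P)
7. 1 ranger and 2 poachers → the lab module.  (the storage bay: 2R 0P; the lab module: 4R 4P)
8. 1 poacher ← the storage bay.  (the storage bay: 2R 1P; the lab module: 4R 3P)
9. 2 rangers and 1 poacher → the lab module.  (the storage bay: 0R 0P; the lab module: 6R 4P)

No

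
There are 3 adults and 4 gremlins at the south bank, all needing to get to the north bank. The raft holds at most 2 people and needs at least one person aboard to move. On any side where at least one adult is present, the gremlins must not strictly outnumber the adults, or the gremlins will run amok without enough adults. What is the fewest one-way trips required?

The gremlins already outnumber the adults at the south bank before anyone moves, so the starting position itself is disallowed.

impossible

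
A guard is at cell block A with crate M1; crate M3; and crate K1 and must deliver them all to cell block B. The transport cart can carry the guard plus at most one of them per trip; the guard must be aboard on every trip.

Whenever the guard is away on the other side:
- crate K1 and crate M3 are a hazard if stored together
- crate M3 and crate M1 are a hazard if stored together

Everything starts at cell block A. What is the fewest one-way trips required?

7

Counting alone: the guard can take at most 1 across per trip to cell block B, so moving all 3 needs at least 3 loaded trips out, with a return between consecutive ones — at least 5 crossings.
The safety rule pushes this higher. Following every safe sequence of crossings, the most of the 3 that can be at cell block B as the transport cart arrives there on crossing 5 is 2 — never all 3.
So no plan with fewer than 7 crossings exists, and this one achieves 7:
1. Guard goes to cell block B with crate M3.
2. Guard goes back to cell block A alone.
3. Guard goes to cell block B with crate M1.
4. Guard goes back to cell block A with crate M3.
5. Guard goes to cell block B with crate K1.
6. Guard goes back to cell block A alone.
7. Guard goes to cell block B with crate M3.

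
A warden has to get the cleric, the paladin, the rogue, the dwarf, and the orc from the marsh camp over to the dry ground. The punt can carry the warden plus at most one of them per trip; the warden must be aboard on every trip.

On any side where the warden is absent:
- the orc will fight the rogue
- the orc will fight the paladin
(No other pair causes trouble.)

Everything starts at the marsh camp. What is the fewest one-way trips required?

11

Counting alone: the warden can take at most 1 across per trip to the dry ground, so moving all 5 needs at least 5 loaded trips out, with a return between consecutive ones — at least 9 crossings.
The safety rule pushes this higher. Following every safe sequence of crossings, the most of the 5 that can be at the dry ground as the punt arrives there on crossing 9 is 4 — never all 5.
So no plan with fewer than 11 crossings exists, and this one achieves 11:
1. Warden goes to the dry ground with the orc.  [the marsh camp: the cleric, the dwarf, the paladin, the rogue | the dry ground: the orc]
2. Warden goes back to the marsh camp alone.  [the marsh camp: the cleric, the dwarf, the paladin, the rogue | the dry ground: the orc]
3. Warden goes to the dry ground with the cleric.  [the marsh camp: the dwarf, the paladin, the rogue | the dry ground: the cleric, the orc]
4. Warden goes back to the marsh camp alone.  [the marsh camp: the dwarf, the paladin, the rogue | the dry ground: the cleric, the orc]
5. Warden goes to the dry ground with the paladin.  [the marsh camp: the dwarf, the rogue | the dry ground: the cleric, the orc, the paladin]
6. Warden goes back to the marsh camp with the orc.  [the marsh camp: the dwarf, the orc, the rogue | the dry ground: the cleric, the paladin]
7. Warden goes to the dry ground with the rogue.  [the marsh camp: the dwarf, the orc | the dry ground: the cleric, the paladin, the rogue]
8. Warden goes back to the marsh camp alone.  [the marsh camp: the dwarf, the orc | the dry ground: the cleric, the paladin, the rogue]
9. Warden goes to the dry ground with the dwarf.  [the marsh camp: the orc | the dry ground: the cleric, the dwarf, the paladin, the rogue]
10. Warden goes back to the marsh camp alone.  [the marsh camp: the orc | the dry ground: the cleric, the dwarf, the paladin, the rogue]
11. Warden goes to the dry ground with the orc.  [the marsh camp: — | the dry ground: the cleric, the dwarf, the orc, the paladin, the rogue]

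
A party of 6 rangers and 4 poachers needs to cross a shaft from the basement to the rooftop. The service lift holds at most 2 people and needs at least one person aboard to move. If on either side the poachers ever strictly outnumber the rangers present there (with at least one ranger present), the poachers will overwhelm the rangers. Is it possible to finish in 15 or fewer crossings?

No

Counting alone: each trip to the rooftop takes at most 2 across and each return brings at least 1 back, so after t trips out (and t−1 returns) at most 2t − (t−1) of the 10 are across; that first reaches 10 at t = 9, so at least 17 crossings are needed.
Since 15 < 17, 15 crossings cannot be enough. (The shortest complete plan in fact takes 17:)
1. 2 poachers → the rooftop.  (the basement: 6R 2P; the rooftop: 0R 2P)
2. 1 poacher ← the basement.  (the basement: 6R 3P; the rooftop: 0R 1P)
3. 2 poachers → the rooftop.  (the basement: 6R 1P; the rooftop: 0R 3P)
4. 1 poacher ← the basement.  (the basement: 6R 2P; the rooftop: 0R 2P)
5. 2 rangers → the rooftop.  (the basement: 4R 2P; the rooftop: 2R 2P)
6. 1 poacher ← the basement.  (the basement: 4R 3P; the rooftop: 2R 1P)
7. 1 ranger and 1 poacher → the rooftop.  (the basement: 3R 2P; the rooftop: 3R 2P)
8. 1 poacher ← the basement.  (the basement: 3R 3P; the rooftop: 3R 1P)
9. 2 poachers → the rooftop.  (the basement: 3R 1P; the rooftop: 3R 3P)
10. 1 poacher ← the basement.  (the basement: 3R 2P; the rooftop: 3R 2P)
11. 1 ranger and 1 poacher → the rooftop.  (the basement: 2R 1P; the rooftop: 4R 3P)
12. 1 poacher ← the basement.  (the basement: 2R 2P; the rooftop: 4R 2P)
13. 2 poachers → the rooftop.  (the basement: 2R 0P; the rooftop: 4R 4P)
14. 1 poacher ← the basement.  (the basement: 2R 1P; the rooftop: 4R 3P)
15. 1 ranger and 1 poacher → the rooftop.  (the basement: 1R 0P; the rooftop: 5R 4P)
16. 1 poacher ← the basement.  (the basement: 1R 1P; the rooftop: 5R 3P)
17. 1 ranger and 1 poacher → the rooftop.  (the basement: 0R 0P; the rooftop: 6R 4P)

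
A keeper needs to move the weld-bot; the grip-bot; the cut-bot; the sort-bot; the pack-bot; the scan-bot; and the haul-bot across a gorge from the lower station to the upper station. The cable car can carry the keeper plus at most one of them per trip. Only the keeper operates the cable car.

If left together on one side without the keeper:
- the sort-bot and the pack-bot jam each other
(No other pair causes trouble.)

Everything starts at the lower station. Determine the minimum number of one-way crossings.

Counting alone: the keeper can take at most 1 across per trip to the upper station, so moving all 7 needs at least 7 loaded trips out, with a return between consecutive ones — at least 13 crossings.
The plan below uses exactly 13 crossings, so it is optimal:
1. Keeper goes to the upper station with the sort-bot.
2. Keeper goes back to the lower station alone.
3. Keeper goes to the upper station with the weld-bot.
4. Keeper goes back to the lower station alone.
5. Keeper goes to the upper station with the grip-bot.
6. Keeper goes back to the lower station alone.
7. Keeper goes to the upper station with the cut-bot.
8. Keeper goes back to the lower station alone.
9. Keeper goes to the upper station with the scan-bot.
10. Keeper goes back to the lower station alone.
11. Keeper goes to the upper station with the haul-bot.
12. Keeper goes back to the lower station alone.
13. Keeper goes to the upper station with the pack-bot.

13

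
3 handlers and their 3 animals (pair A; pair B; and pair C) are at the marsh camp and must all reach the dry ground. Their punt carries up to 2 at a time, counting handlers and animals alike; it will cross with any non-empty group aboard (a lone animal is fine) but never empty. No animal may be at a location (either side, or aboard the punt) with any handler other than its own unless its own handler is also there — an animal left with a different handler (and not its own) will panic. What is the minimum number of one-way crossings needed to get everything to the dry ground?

11

Counting alone: each trip to the dry ground takes at most 2 across and each return brings at least 1 back, so after t trips out (and t−1 returns) at most 2t − (t−1) of the 6 are across; that first reaches 6 at t = 5, so at least 9 crossings are needed.
The safety rule pushes this higher. Following every safe sequence of crossings, the most of the 6 that can be at the dry ground as the punt arrives there on crossing 9 is 5 — never all 6.
So no plan with fewer than 11 crossings exists, and this one achieves 11:
1. animal A and handler A cross → the dry ground.
2. handler A crosses ← the marsh camp.
3. animal B and animal C cross → the dry ground.
4. animal A crosses ← the marsh camp.
5. handler B and handler C cross → the dry ground.
6. animal B and handler B cross ← the marsh camp.
7. handler A and handler B cross → the dry ground.
8. animal C crosses ← the marsh camp.
9. animal A and animal B cross → the dry ground.
10. handler C crosses ← the marsh camp.
11. animal C and handler C cross → the dry ground.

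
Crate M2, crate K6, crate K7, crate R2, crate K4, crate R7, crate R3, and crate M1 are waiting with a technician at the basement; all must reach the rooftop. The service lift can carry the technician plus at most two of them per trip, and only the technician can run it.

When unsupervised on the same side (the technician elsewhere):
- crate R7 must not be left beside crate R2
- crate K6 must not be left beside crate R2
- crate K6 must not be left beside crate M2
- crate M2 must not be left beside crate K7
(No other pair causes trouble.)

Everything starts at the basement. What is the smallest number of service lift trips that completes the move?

9

Counting alone: the technician can take at most 2 across per trip to the rooftop, so moving all 8 needs at least 4 loaded trips out, with a return between consecutive ones — at least 7 crossings.
The safety rule pushes this higher. Following every safe sequence of crossings, the most of the 8 that can be at the rooftop as the service lift arrives there on crossing 7 is 7 — never all 8.
So no plan with fewer than 9 crossings exists, and this one achieves 9:
1. Technician goes to the rooftop with crate M2 and crate R2.  [the basement: crate K4, crate K6, crate K7, crate M1, crate R3, crate R7 | the rooftop: crate M2, crate R2]
2. Technician goes back to the basement alone.  [the basement: crate K4, crate K6, crate K7, crate M1, crate R3, crate R7 | the rooftop: crate M2, crate R2]
3. Technician goes to the rooftop with crate K6 and crate K7.  [the basement: crate K4, crate M1, crate R3, crate R7 | the rooftop: crate K6, crate K7, crate M2, crate R2]
4. Technician goes back to the basement with crate M2 and crate R2.  [the basement: crate K4, crate M1, crate M2, crate R2, crate R3, crate R7 | the rooftop: crate K6, crate K7]
5. Technician goes to the rooftop with crate K4 and crate R7.  [the basement: crate M1, crate M2, crate R2, crate R3 | the rooftop: crate K4, crate K6, crate K7, crate R7]
6. Technician goes back to the basement alone.  [the basement: crate M1, crate M2, crate R2, crate R3 | the rooftop: crate K4, crate K6, crate K7, crate R7]
7. Technician goes to the rooftop with crate M1 and crate R3.  [the basement: crate M2, crate R2 | the rooftop: crate K4, crate K6, crate K7, crate M1, crate R3, crate R7]
8. Technician goes back to the basement alone.  [the basement: crate M2, crate R2 | the rooftop: crate K4, crate K6, crate K7, crate M1, crate R3, crate R7]
9. Technician goes to the rooftop with crate M2 and crate R2.  [the basement: — | the rooftop: crate K4, crate K6, crate K7, crate M1, crate M2, crate R2, crate R3, crate R7]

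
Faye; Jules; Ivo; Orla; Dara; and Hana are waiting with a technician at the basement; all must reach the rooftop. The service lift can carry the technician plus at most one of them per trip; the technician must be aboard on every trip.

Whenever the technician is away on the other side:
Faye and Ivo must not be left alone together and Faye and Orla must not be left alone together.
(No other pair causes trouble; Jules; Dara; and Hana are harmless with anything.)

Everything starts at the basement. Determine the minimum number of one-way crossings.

Counting alone: the technician can take at most 1 across per trip to the rooftop, so moving all 6 needs at least 6 loaded trips out, with a return between consecutive ones — at least 11 crossings.
The safety rule pushes this higher. Following every safe sequence of crossings, the most of the 6 that can be at the rooftop as the service lift arrives there on crossing 11 is 5 — never all 6.
So no plan with fewer than 13 crossings exists, and this one achieves 13:
1. Technician goes to the rooftop with Faye.  [the basement: Dara, Hana, Ivo, Jules, Orla | the rooftop: Faye]
2. Technician goes back to the basement alone.  [the basement: Dara, Hana, Ivo, Jules, Orla | the rooftop: Faye]
3. Technician goes to the rooftop with Jules.  [the basement: Dara, Hana, Ivo, Orla | the rooftop: Faye, Jules]
4. Technician goes back to the basement alone.  [the basement: Dara, Hana, Ivo, Orla | the rooftop: Faye, Jules]
5. Technician goes to the rooftop with Ivo.  [the basement: Dara, Hana, Orla | the rooftop: Faye, Ivo, Jules]
6. Technician goes back to the basement with Faye.  [the basement: Dara, Faye, Hana, Orla | the rooftop: Ivo, Jules]
7. Technician goes to the rooftop with Orla.  [the basement: Dara, Faye, Hana | the rooftop: Ivo, Jules, Orla]
8. Technician goes back to the basement alone.  [the basement: Dara, Faye, Hana | the rooftop: Ivo, Jules, Orla]
9. Technician goes to the rooftop with Dara.  [the basement: Faye, Hana | the rooftop: Dara, Ivo, Jules, Orla]
10. Technician goes back to the basement alone.  [the basement: Faye, Hana | the rooftop: Dara, Ivo, Jules, Orla]
11. Technician goes to the rooftop with Hana.  [the basement: Faye | the rooftop: Dara, Hana, Ivo, Jules, Orla]
12. Technician goes back to the basement alone.  [the basement: Faye | the rooftop: Dara, Hana, Ivo, Jules, Orla]
13. Technician goes to the rooftop with Faye.  [the basement: — | the rooftop: Dara, Faye, Hana, Ivo, Jules, Orla]

13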